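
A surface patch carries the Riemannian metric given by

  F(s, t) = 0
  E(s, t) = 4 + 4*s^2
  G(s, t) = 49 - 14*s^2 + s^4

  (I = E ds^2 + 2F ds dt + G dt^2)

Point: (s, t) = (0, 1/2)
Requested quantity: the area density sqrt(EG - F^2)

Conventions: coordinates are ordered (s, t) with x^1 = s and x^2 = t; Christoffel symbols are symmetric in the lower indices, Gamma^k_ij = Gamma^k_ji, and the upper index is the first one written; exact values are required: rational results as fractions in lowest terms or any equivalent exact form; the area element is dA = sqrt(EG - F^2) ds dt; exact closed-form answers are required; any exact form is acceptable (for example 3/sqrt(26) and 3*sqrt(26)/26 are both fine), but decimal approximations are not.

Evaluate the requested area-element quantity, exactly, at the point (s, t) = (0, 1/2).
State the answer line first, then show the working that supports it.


Answer: sqrt(EG - F^2) = 14

E = 4, F = 0, G = 49; EG - F^2 = 196


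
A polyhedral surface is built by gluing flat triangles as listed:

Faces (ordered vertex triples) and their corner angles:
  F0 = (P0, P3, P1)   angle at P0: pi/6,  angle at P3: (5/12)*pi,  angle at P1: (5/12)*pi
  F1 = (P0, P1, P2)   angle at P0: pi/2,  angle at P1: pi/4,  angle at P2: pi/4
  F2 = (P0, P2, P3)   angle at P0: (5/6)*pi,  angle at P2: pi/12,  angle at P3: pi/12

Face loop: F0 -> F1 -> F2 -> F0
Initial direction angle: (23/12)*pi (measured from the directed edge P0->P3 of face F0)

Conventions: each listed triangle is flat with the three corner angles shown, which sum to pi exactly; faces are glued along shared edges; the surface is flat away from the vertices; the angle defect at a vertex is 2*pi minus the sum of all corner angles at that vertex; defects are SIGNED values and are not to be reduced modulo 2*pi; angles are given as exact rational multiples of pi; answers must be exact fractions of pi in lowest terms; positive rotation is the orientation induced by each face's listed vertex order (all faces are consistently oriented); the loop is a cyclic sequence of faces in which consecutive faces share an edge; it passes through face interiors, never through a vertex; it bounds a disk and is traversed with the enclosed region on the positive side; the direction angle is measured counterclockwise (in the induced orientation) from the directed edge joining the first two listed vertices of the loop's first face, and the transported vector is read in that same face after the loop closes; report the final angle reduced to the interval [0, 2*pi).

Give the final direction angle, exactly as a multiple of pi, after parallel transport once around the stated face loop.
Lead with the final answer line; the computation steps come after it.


Answer: final direction angle = (5/12)*pi

enclosed vertex P0: corner angles sum to (3/2)*pi, defect = 2*pi - (3/2)*pi = pi/2
the rotation equals the total enclosed defect, so the final angle is initial + defects (mod 2*pi)
final angle = (23/12)*pi + pi/2 = (5/12)*pi (mod 2*pi)


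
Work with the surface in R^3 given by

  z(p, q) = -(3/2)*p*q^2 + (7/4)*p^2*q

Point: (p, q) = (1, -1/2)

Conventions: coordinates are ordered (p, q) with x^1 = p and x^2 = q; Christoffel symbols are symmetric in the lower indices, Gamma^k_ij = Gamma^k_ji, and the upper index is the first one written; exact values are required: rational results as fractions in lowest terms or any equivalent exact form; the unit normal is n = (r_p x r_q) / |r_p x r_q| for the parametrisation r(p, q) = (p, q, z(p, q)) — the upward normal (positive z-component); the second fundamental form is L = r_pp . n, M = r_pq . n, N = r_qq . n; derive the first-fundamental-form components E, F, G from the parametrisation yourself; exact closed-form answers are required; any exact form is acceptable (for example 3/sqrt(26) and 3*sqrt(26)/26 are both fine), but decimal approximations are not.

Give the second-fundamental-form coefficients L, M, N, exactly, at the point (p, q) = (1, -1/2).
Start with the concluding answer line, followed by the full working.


Answer: L = -2*sqrt(21)/21, M = 40*sqrt(21)/147, N = -8*sqrt(21)/49

z_p = -17/8, z_q = 13/4, z_pp = -7/4, z_pq = 5, z_qq = -3
E = 353/64, F = -221/32, G = 185/16; answer radicand W^2 = 1029/64
unnormalised second-form numerators: l = -7/4, m = 5, n = -3; L = l/sqrt(1029/64), and similarly M = m/sqrt(W^2), N = n/sqrt(W^2)


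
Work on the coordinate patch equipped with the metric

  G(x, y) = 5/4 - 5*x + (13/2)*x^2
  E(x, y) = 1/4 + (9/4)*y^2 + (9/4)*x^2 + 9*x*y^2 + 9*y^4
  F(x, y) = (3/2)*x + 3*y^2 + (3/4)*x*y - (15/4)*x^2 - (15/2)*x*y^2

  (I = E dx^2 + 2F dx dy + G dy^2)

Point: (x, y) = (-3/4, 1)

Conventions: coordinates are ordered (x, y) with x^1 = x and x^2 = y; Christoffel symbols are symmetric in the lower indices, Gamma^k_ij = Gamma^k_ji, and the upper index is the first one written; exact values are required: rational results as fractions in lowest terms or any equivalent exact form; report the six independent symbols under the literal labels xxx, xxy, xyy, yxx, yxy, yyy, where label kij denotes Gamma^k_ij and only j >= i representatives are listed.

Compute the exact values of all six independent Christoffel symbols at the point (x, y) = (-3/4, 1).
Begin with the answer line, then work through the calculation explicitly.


Answer: Gamma_xxx = 359280/117809, Gamma_xxy = 624504/117809, Gamma_xyy = 853160/117809, Gamma_yxx = -379020/117809, Gamma_yxy = -448696/117809, Gamma_yyy = -475860/117809

E = 385/64, F = 309/64, G = 277/32 at the point
E_x = 45/8, E_y = 27, F_x = 3/8, F_y = 267/16, G_x = -59/4, G_y = 0
EG - F^2 = 117809/4096;  g^inv = (4096/117809) * [[277/32, -309/64], [-309/64, 385/64]]
first-kind symbols [ij,l] = (1/2)(d_i g_jl + d_j g_il - d_l g_ij): [xx,x] = E_x/2 = 45/16, [xx,y] = F_x - E_y/2 = -105/8, [xy,x] = E_y/2 = 27/2, [xy,y] = G_x/2 = -59/8, [yy,x] = F_y - G_x/2 = 385/16, [yy,y] = G_y/2 = 0
Gamma^x_ij = (G*[ij,x] - F*[ij,y])/(EG - F^2), Gamma^y_ij = (E*[ij,y] - F*[ij,x])/(EG - F^2)


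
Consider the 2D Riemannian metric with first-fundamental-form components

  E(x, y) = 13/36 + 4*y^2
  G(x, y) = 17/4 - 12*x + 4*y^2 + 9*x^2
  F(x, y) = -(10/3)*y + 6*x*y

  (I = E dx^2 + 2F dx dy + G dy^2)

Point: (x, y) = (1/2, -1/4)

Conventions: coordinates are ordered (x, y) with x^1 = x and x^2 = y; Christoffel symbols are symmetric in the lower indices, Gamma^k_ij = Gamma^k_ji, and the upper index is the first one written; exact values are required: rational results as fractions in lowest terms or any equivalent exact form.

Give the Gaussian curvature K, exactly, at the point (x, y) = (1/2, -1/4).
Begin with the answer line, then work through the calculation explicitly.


Answer: K = -33984/4225

E = 11/18, F = 1/12, G = 3/4, EG - F^2 = 65/144 at the point
E_x = 0, E_y = -2, F_x = -3/2, F_y = -1/3, G_x = -3, G_y = -2
E_yy = 8, F_xy = 6, G_xx = 18
K follows from Brioschi's formula, (det M1 - det M2)/(EG - F^2)^2.
M1 = [[-E_yy/2 + F_xy - G_xx/2, E_x/2, F_x - E_y/2], [F_y - G_x/2, E, F], [G_y/2, F, G]] = [[-7, 0, -1/2], [7/6, 11/18, 1/12], [-1, 1/12, 3/4]]; det M1 = -253/72
M2 = [[0, E_y/2, G_x/2], [E_y/2, E, F], [G_x/2, F, G]] = [[0, -1, -3/2], [-1, 11/18, 1/12], [-3/2, 1/12, 3/4]]; det M2 = -15/8
det M1 - det M2 = -59/36; K = -59/36 / (65/144)^2 = -33984/4225


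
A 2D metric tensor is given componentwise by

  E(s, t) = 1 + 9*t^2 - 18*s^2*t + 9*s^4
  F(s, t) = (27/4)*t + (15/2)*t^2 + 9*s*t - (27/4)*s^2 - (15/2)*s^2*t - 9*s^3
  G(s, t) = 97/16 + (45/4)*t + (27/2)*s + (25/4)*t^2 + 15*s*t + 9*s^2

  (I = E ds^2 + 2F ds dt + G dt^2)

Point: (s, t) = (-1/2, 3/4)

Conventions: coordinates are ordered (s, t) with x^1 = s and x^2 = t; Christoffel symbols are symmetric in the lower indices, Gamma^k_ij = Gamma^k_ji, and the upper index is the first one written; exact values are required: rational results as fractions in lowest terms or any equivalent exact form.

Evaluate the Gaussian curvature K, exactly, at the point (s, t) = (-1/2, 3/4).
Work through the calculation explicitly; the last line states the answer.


E = 13/4, F = 63/16, G = 505/64, EG - F^2 = 649/64 at the point
E_s = 9, E_t = 9, F_s = 99/8, F_t = 93/8, G_s = 63/4, G_t = 105/8
E_tt = 18, F_st = 33/2, G_ss = 18
Brioschi: K = (det M1 - det M2) / (EG - F^2)^2 with the standard first/second-derivative matrices M1, M2.
M1 = [[-E_tt/2 + F_st - G_ss/2, E_s/2, F_s - E_t/2], [F_t - G_s/2, E, F], [G_t/2, F, G]] = [[-3/2, 9/2, 63/8], [15/4, 13/4, 63/16], [105/16, 63/16, 505/64]]; det M1 = -5361/64
M2 = [[0, E_t/2, G_s/2], [E_t/2, E, F], [G_s/2, F, G]] = [[0, 9/2, 63/8], [9/2, 13/4, 63/16], [63/8, 63/16, 505/64]]; det M2 = -5265/64
det M1 - det M2 = -3/2; K = -3/2 / (649/64)^2 = -6144/421201

Answer: K = -6144/421201


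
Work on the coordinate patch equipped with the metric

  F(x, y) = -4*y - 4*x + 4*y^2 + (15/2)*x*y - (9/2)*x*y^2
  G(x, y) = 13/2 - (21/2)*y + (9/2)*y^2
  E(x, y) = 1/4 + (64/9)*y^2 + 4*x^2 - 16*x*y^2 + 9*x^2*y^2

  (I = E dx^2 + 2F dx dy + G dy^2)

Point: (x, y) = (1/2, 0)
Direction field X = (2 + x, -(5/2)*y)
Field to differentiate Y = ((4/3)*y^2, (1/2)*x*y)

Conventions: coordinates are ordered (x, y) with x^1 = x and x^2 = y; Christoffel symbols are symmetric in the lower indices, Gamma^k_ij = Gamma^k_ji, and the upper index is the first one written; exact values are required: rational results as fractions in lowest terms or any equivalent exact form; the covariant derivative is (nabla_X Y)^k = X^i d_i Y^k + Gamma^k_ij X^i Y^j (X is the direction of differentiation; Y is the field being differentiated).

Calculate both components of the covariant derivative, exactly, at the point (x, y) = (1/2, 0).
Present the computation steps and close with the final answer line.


E = 5/4, F = -2, G = 13/2 at the point
E_x = 4, E_y = 0, F_x = -4, F_y = -1/4, G_x = 0, G_y = -21/2
EG - F^2 = 33/8;  g^inv = (8/33) * [[13/2, 2], [2, 5/4]]
first-kind symbols [ij,l] = (1/2)(d_i g_jl + d_j g_il - d_l g_ij): [xx,x] = E_x/2 = 2, [xx,y] = F_x - E_y/2 = -4, [xy,x] = E_y/2 = 0, [xy,y] = G_x/2 = 0, [yy,x] = F_y - G_x/2 = -1/4, [yy,y] = G_y/2 = -21/4
Gamma^x_ij = (G*[ij,x] - F*[ij,y])/(EG - F^2), Gamma^y_ij = (E*[ij,y] - F*[ij,x])/(EG - F^2)
Gamma_xxx = 40/33, Gamma_xxy = 0, Gamma_xyy = -97/33, Gamma_yxx = -8/33, Gamma_yxy = 0, Gamma_yyy = -113/66
X = (5/2, 0), Y = (0, 0) at the point

Answer: (nabla_X Y)^x = 0, (nabla_X Y)^y = 0


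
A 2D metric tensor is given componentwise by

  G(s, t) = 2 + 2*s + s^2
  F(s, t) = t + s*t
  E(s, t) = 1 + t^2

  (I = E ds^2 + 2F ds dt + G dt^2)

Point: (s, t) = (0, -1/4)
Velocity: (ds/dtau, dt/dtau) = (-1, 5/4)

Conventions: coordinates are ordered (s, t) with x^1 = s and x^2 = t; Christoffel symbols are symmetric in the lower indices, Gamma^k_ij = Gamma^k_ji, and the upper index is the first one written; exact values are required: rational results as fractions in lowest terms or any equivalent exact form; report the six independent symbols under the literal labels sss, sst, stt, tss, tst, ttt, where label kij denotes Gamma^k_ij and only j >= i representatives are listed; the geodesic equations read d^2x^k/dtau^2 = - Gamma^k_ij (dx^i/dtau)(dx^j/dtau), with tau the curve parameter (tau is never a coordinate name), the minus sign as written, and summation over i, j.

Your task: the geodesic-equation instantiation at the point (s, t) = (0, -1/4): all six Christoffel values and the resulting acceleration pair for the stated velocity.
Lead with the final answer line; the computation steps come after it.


Answer: Gamma_sss = 0, Gamma_sst = -4/33, Gamma_stt = 0, Gamma_tss = 0, Gamma_tst = 16/33, Gamma_ttt = 0; accelerations (d^2s/dtau^2, d^2t/dtau^2) = (-10/33, 40/33)

E = 17/16, F = -1/4, G = 2 at the point
E_s = 0, E_t = -1/2, F_s = -1/4, F_t = 1, G_s = 2, G_t = 0
EG - F^2 = 33/16;  g^inv = (16/33) * [[2, 1/4], [1/4, 17/16]]
first-kind symbols [ij,l] = (1/2)(d_i g_jl + d_j g_il - d_l g_ij): [ss,s] = E_s/2 = 0, [ss,t] = F_s - E_t/2 = 0, [st,s] = E_t/2 = -1/4, [st,t] = G_s/2 = 1, [tt,s] = F_t - G_s/2 = 0, [tt,t] = G_t/2 = 0
Gamma^s_ij = (G*[ij,s] - F*[ij,t])/(EG - F^2), Gamma^t_ij = (E*[ij,t] - F*[ij,s])/(EG - F^2)
Gamma_sss = 0, Gamma_sst = -4/33, Gamma_stt = 0, Gamma_tss = 0, Gamma_tst = 16/33, Gamma_ttt = 0
d^2s/dtau^2 = -(Gamma_sss*(-1)^2 + 2*Gamma_sst*(-1)*(5/4) + Gamma_stt*(5/4)^2) = -10/33
d^2t/dtau^2 = -(Gamma_tss*(-1)^2 + 2*Gamma_tst*(-1)*(5/4) + Gamma_ttt*(5/4)^2) = 40/33


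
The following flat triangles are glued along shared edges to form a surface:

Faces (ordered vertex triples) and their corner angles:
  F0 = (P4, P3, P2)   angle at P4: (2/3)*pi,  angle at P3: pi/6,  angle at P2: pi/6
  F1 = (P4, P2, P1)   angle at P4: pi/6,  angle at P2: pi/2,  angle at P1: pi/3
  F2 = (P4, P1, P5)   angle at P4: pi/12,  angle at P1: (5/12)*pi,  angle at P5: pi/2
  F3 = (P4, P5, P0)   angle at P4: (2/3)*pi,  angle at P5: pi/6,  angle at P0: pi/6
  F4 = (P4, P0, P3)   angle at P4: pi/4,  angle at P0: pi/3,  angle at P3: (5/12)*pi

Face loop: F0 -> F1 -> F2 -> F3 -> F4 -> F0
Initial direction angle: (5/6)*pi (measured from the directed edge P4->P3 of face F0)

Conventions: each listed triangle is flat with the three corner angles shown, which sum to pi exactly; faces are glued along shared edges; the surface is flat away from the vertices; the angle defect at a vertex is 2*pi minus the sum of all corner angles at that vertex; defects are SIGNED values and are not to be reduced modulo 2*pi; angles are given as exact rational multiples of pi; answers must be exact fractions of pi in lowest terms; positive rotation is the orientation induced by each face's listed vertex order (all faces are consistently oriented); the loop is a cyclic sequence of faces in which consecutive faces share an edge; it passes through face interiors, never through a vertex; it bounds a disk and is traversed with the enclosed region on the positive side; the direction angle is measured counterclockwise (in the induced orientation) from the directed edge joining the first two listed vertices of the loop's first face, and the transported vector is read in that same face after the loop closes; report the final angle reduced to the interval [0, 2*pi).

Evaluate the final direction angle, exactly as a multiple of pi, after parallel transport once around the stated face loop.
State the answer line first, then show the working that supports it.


Answer: final direction angle = pi

enclosed vertex P4: corner angles sum to (11/6)*pi, defect = 2*pi - (11/6)*pi = pi/6
adding the enclosed defects to the starting angle (mod 2*pi, induced orientation) gives the holonomy
final angle = (5/6)*pi + pi/6 = pi (mod 2*pi)


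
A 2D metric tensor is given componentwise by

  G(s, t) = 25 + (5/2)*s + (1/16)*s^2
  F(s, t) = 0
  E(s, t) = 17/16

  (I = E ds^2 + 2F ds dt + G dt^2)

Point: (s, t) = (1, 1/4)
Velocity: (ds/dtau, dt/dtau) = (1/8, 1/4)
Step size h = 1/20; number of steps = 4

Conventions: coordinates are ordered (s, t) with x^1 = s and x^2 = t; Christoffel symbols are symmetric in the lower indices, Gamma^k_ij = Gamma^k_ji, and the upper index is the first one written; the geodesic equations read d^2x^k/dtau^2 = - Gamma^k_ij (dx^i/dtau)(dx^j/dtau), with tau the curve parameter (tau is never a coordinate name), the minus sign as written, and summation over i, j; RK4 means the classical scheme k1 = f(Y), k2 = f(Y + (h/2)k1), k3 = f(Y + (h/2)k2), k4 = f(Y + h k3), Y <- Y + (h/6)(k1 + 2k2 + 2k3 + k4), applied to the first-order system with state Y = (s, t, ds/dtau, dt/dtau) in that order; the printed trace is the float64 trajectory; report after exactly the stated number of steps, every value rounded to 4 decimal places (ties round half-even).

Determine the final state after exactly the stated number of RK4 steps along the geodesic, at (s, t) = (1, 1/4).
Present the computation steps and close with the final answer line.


f(Y) = (ds/dtau, dt/dtau, -Gamma^s_ij Y'^i Y'^j, -Gamma^t_ij Y'^i Y'^j) with the Gammas evaluated at the stage position; h = 0.050000; intermediate values shown to 6 dp
step 0: s = 1.0000, t = 0.2500, ds/dtau = 0.1250, dt/dtau = 0.2500
step 1:
  k1: at (s, t) = (1.000000, 0.250000), (ds/dtau, dt/dtau) = (0.125000, 0.250000); Gamma_sss = 0.000000, Gamma_sst = 0.000000, Gamma_stt = -1.235294, Gamma_tss = 0.000000, Gamma_tst = 0.047619, Gamma_ttt = 0.000000; k1 = (0.125000, 0.250000, 0.077206, -0.002976)
  k2: at (s, t) = (1.003125, 0.256250), (ds/dtau, dt/dtau) = (0.126930, 0.249926); Gamma_sss = 0.000000, Gamma_sst = 0.000000, Gamma_stt = -1.235478, Gamma_tss = 0.000000, Gamma_tst = 0.047612, Gamma_ttt = 0.000000; k2 = (0.126930, 0.249926, 0.077171, -0.003021)
  k3: at (s, t) = (1.003173, 0.256248), (ds/dtau, dt/dtau) = (0.126929, 0.249924); Gamma_sss = 0.000000, Gamma_sst = 0.000000, Gamma_stt = -1.235481, Gamma_tss = 0.000000, Gamma_tst = 0.047612, Gamma_ttt = 0.000000; k3 = (0.126929, 0.249924, 0.077171, -0.003021)
  k4: at (s, t) = (1.006346, 0.262496), (ds/dtau, dt/dtau) = (0.128859, 0.249849); Gamma_sss = 0.000000, Gamma_sst = 0.000000, Gamma_stt = -1.235667, Gamma_tss = 0.000000, Gamma_tst = 0.047605, Gamma_ttt = 0.000000; k4 = (0.128859, 0.249849, 0.077136, -0.003065)
  Y <- Y + (h/6)(k1 + 2k2 + 2k3 + k4): s = 1.0063, t = 0.2625, ds/dtau = 0.1289, dt/dtau = 0.2498
step 2:
  k1: at (s, t) = (1.006346, 0.262496), (ds/dtau, dt/dtau) = (0.128859, 0.249849); Gamma_sss = 0.000000, Gamma_sst = 0.000000, Gamma_stt = -1.235667, Gamma_tss = 0.000000, Gamma_tst = 0.047605, Gamma_ttt = 0.000000; k1 = (0.128859, 0.249849, 0.077136, -0.003065)
  k2: at (s, t) = (1.009568, 0.268742), (ds/dtau, dt/dtau) = (0.130787, 0.249772); Gamma_sss = 0.000000, Gamma_sst = 0.000000, Gamma_stt = -1.235857, Gamma_tss = 0.000000, Gamma_tst = 0.047597, Gamma_ttt = 0.000000; k2 = (0.130787, 0.249772, 0.077100, -0.003110)
  k3: at (s, t) = (1.009616, 0.268741), (ds/dtau, dt/dtau) = (0.130786, 0.249771); Gamma_sss = 0.000000, Gamma_sst = 0.000000, Gamma_stt = -1.235860, Gamma_tss = 0.000000, Gamma_tst = 0.047597, Gamma_ttt = 0.000000; k3 = (0.130786, 0.249771, 0.077100, -0.003110)
  k4: at (s, t) = (1.012886, 0.274985), (ds/dtau, dt/dtau) = (0.132714, 0.249693); Gamma_sss = 0.000000, Gamma_sst = 0.000000, Gamma_stt = -1.236052, Gamma_tss = 0.000000, Gamma_tst = 0.047590, Gamma_ttt = 0.000000; k4 = (0.132714, 0.249693, 0.077064, -0.003154)
  Y <- Y + (h/6)(k1 + 2k2 + 2k3 + k4): s = 1.0129, t = 0.2750, ds/dtau = 0.1327, dt/dtau = 0.2497
step 3:
  k1: at (s, t) = (1.012886, 0.274985), (ds/dtau, dt/dtau) = (0.132714, 0.249693); Gamma_sss = 0.000000, Gamma_sst = 0.000000, Gamma_stt = -1.236052, Gamma_tss = 0.000000, Gamma_tst = 0.047590, Gamma_ttt = 0.000000; k1 = (0.132714, 0.249693, 0.077064, -0.003154)
  k2: at (s, t) = (1.016204, 0.281227), (ds/dtau, dt/dtau) = (0.134640, 0.249615); Gamma_sss = 0.000000, Gamma_sst = 0.000000, Gamma_stt = -1.236247, Gamma_tss = 0.000000, Gamma_tst = 0.047582, Gamma_ttt = 0.000000; k2 = (0.134640, 0.249615, 0.077027, -0.003198)
  k3: at (s, t) = (1.016252, 0.281225), (ds/dtau, dt/dtau) = (0.134639, 0.249614); Gamma_sss = 0.000000, Gamma_sst = 0.000000, Gamma_stt = -1.236250, Gamma_tss = 0.000000, Gamma_tst = 0.047582, Gamma_ttt = 0.000000; k3 = (0.134639, 0.249614, 0.077027, -0.003198)
  k4: at (s, t) = (1.019618, 0.287465), (ds/dtau, dt/dtau) = (0.136565, 0.249534); Gamma_sss = 0.000000, Gamma_sst = 0.000000, Gamma_stt = -1.236448, Gamma_tss = 0.000000, Gamma_tst = 0.047575, Gamma_ttt = 0.000000; k4 = (0.136565, 0.249534, 0.076990, -0.003242)
  Y <- Y + (h/6)(k1 + 2k2 + 2k3 + k4): s = 1.0196, t = 0.2875, ds/dtau = 0.1366, dt/dtau = 0.2495
step 4:
  k1: at (s, t) = (1.019618, 0.287466), (ds/dtau, dt/dtau) = (0.136565, 0.249534); Gamma_sss = 0.000000, Gamma_sst = 0.000000, Gamma_stt = -1.236448, Gamma_tss = 0.000000, Gamma_tst = 0.047575, Gamma_ttt = 0.000000; k1 = (0.136565, 0.249534, 0.076990, -0.003242)
  k2: at (s, t) = (1.023032, 0.293704), (ds/dtau, dt/dtau) = (0.138490, 0.249453); Gamma_sss = 0.000000, Gamma_sst = 0.000000, Gamma_stt = -1.236649, Gamma_tss = 0.000000, Gamma_tst = 0.047567, Gamma_ttt = 0.000000; k2 = (0.138490, 0.249453, 0.076952, -0.003287)
  k3: at (s, t) = (1.023080, 0.293702), (ds/dtau, dt/dtau) = (0.138489, 0.249451); Gamma_sss = 0.000000, Gamma_sst = 0.000000, Gamma_stt = -1.236652, Gamma_tss = 0.000000, Gamma_tst = 0.047567, Gamma_ttt = 0.000000; k3 = (0.138489, 0.249451, 0.076952, -0.003287)
  k4: at (s, t) = (1.026542, 0.299938), (ds/dtau, dt/dtau) = (0.140413, 0.249369); Gamma_sss = 0.000000, Gamma_sst = 0.000000, Gamma_stt = -1.236855, Gamma_tss = 0.000000, Gamma_tst = 0.047559, Gamma_ttt = 0.000000; k4 = (0.140413, 0.249369, 0.076914, -0.003331)
  Y <- Y + (h/6)(k1 + 2k2 + 2k3 + k4): s = 1.0265, t = 0.2999, ds/dtau = 0.1404, dt/dtau = 0.2494

Answer: s = 1.0265, t = 0.2999, ds/dtau = 0.1404, dt/dtau = 0.2494


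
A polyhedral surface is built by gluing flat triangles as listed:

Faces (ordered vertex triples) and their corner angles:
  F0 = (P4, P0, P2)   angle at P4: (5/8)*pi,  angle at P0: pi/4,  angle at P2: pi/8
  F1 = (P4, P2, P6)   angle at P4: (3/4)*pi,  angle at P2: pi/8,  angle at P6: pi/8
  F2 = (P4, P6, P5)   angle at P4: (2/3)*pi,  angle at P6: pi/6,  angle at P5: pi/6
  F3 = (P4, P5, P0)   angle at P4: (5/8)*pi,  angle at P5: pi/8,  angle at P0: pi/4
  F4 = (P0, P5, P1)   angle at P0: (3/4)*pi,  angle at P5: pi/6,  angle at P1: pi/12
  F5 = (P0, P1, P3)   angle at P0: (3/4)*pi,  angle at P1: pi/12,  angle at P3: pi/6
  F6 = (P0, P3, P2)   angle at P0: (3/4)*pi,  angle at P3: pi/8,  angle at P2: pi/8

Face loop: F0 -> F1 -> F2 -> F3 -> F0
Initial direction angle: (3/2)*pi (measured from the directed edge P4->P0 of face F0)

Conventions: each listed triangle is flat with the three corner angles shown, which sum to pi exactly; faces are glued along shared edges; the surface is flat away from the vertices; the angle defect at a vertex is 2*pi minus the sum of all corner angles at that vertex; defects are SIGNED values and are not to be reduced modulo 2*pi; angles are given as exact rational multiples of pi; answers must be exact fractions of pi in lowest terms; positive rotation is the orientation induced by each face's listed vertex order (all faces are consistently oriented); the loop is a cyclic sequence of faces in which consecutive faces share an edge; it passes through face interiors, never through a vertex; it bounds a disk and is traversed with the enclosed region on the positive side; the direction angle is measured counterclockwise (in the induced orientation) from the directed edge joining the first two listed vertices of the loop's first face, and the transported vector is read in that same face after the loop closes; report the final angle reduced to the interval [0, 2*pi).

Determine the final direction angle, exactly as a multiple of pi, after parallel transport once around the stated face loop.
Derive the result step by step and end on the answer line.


enclosed vertex P4: corner angles sum to (8/3)*pi, defect = 2*pi - (8/3)*pi = (-2/3)*pi
summing the enclosed defects onto the initial angle, mod 2*pi in the induced orientation:
final angle = (3/2)*pi - (2/3)*pi = (5/6)*pi (mod 2*pi)

Answer: final direction angle = (5/6)*pi


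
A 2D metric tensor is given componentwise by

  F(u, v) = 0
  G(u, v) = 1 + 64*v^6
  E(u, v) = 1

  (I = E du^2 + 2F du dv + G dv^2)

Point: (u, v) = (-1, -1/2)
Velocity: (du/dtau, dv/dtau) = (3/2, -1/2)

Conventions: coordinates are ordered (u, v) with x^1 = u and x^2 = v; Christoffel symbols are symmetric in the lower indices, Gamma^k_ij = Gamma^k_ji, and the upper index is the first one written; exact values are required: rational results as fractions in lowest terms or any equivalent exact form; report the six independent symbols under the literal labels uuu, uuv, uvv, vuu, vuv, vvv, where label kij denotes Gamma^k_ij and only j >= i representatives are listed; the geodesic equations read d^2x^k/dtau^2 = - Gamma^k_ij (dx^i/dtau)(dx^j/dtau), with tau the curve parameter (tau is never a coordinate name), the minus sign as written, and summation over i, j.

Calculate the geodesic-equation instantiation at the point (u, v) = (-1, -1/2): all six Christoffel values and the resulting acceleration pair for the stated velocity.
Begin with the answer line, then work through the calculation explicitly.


Answer: Gamma_uuu = 0, Gamma_uuv = 0, Gamma_uvv = 0, Gamma_vuu = 0, Gamma_vuv = 0, Gamma_vvv = -3; accelerations (d^2u/dtau^2, d^2v/dtau^2) = (0, 3/4)

E = 1, F = 0, G = 2 at the point
E_u = 0, E_v = 0, F_u = 0, F_v = 0, G_u = 0, G_v = -12
EG - F^2 = 2;  g^inv = (1/2) * [[2, 0], [0, 1]]
first-kind symbols [ij,l] = (1/2)(d_i g_jl + d_j g_il - d_l g_ij): [uu,u] = E_u/2 = 0, [uu,v] = F_u - E_v/2 = 0, [uv,u] = E_v/2 = 0, [uv,v] = G_u/2 = 0, [vv,u] = F_v - G_u/2 = 0, [vv,v] = G_v/2 = -6
Gamma^u_ij = (G*[ij,u] - F*[ij,v])/(EG - F^2), Gamma^v_ij = (E*[ij,v] - F*[ij,u])/(EG - F^2)
Gamma_uuu = 0, Gamma_uuv = 0, Gamma_uvv = 0, Gamma_vuu = 0, Gamma_vuv = 0, Gamma_vvv = -3
d^2u/dtau^2 = -(Gamma_uuu*(3/2)^2 + 2*Gamma_uuv*(3/2)*(-1/2) + Gamma_uvv*(-1/2)^2) = 0
d^2v/dtau^2 = -(Gamma_vuu*(3/2)^2 + 2*Gamma_vuv*(3/2)*(-1/2) + Gamma_vvv*(-1/2)^2) = 3/4


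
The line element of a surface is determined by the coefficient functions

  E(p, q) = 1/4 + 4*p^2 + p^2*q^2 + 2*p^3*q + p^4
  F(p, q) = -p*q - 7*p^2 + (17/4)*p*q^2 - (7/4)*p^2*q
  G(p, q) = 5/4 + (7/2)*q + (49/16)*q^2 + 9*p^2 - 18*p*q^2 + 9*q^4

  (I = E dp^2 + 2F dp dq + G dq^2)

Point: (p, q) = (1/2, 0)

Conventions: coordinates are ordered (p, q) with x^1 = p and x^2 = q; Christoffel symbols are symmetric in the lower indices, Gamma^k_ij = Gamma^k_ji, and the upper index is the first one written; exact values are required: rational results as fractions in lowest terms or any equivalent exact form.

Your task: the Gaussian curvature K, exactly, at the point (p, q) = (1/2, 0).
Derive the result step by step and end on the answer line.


E = 21/16, F = -7/4, G = 7/2, EG - F^2 = 49/32 at the point
E_p = 9/2, E_q = 1/4, F_p = -7, F_q = -15/16, G_p = 9, G_q = 7/2
E_qq = 1/2, F_pq = -11/4, G_pp = 18
Apply the Brioschi formula K = (det M1 - det M2)/(EG - F^2)^2 over the derivative matrices of E, F, G.
M1 = [[-E_qq/2 + F_pq - G_pp/2, E_p/2, F_p - E_q/2], [F_q - G_p/2, E, F], [G_q/2, F, G]] = [[-12, 9/4, -57/8], [-87/16, 21/16, -7/4], [7/4, -7/4, 7/2]]; det M1 = -8673/256
M2 = [[0, E_q/2, G_p/2], [E_q/2, E, F], [G_p/2, F, G]] = [[0, 1/8, 9/2], [1/8, 21/16, -7/4], [9/2, -7/4, 7/2]]; det M2 = -3661/128
det M1 - det M2 = -1351/256; K = -1351/256 / (49/32)^2 = -772/343

Answer: K = -772/343


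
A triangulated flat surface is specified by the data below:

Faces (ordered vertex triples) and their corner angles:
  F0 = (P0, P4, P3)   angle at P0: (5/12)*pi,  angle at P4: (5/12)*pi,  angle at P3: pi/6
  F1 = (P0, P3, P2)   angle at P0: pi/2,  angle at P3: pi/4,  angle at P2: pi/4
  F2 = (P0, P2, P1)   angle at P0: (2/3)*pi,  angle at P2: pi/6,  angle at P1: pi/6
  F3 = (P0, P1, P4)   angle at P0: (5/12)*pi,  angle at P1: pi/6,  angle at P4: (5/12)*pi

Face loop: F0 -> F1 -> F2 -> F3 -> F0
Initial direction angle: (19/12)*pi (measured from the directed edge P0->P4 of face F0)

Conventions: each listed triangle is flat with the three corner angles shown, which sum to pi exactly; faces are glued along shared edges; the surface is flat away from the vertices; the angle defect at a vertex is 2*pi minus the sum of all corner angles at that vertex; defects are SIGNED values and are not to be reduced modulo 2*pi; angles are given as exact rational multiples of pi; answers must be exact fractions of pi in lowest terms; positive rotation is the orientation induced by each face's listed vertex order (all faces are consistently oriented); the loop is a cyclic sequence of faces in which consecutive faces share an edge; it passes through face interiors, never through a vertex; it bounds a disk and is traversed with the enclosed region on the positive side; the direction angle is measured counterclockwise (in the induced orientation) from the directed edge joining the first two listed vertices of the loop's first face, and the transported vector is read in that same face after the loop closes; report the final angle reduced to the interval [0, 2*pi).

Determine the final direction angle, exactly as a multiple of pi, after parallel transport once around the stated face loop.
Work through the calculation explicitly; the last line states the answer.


enclosed vertex P0: corner angles sum to 2*pi, defect = 2*pi - 2*pi = 0
adding the enclosed defects to the starting angle (mod 2*pi, induced orientation) gives the holonomy
final angle = (19/12)*pi + 0 = (19/12)*pi (mod 2*pi)

Answer: final direction angle = (19/12)*pi


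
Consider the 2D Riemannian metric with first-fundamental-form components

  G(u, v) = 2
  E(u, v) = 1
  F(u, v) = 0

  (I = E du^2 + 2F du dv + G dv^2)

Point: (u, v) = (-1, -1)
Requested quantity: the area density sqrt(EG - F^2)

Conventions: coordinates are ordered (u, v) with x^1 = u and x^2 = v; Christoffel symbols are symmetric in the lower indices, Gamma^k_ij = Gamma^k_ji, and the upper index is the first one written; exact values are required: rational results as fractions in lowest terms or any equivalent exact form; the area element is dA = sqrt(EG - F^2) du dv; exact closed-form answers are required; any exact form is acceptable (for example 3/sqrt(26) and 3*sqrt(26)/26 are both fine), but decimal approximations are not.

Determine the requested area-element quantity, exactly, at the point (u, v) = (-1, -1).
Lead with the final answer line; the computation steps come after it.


Answer: sqrt(EG - F^2) = sqrt(2)

E = 1, F = 0, G = 2; EG - F^2 = 2


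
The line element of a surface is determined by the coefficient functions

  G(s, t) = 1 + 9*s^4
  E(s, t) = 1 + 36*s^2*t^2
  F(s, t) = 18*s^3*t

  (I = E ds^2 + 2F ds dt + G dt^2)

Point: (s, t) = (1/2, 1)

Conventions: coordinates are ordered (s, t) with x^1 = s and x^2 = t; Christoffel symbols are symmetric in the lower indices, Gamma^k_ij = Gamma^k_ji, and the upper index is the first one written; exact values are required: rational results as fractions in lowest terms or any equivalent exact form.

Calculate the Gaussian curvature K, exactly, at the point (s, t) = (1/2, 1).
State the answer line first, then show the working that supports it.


Answer: K = -2304/28561

E = 10, F = 9/4, G = 25/16, EG - F^2 = 169/16 at the point
E_s = 36, E_t = 18, F_s = 27/2, F_t = 9/4, G_s = 9/2, G_t = 0
E_tt = 18, F_st = 27/2, G_ss = 27
Brioschi: K = (det M1 - det M2) / (EG - F^2)^2 with the standard first/second-derivative matrices M1, M2.
M1 = [[-E_tt/2 + F_st - G_ss/2, E_s/2, F_s - E_t/2], [F_t - G_s/2, E, F], [G_t/2, F, G]] = [[-9, 18, 9/2], [0, 10, 9/4], [0, 9/4, 25/16]]; det M1 = -1521/16
M2 = [[0, E_t/2, G_s/2], [E_t/2, E, F], [G_s/2, F, G]] = [[0, 9, 9/4], [9, 10, 9/4], [9/4, 9/4, 25/16]]; det M2 = -1377/16
det M1 - det M2 = -9; K = -9 / (169/16)^2 = -2304/28561


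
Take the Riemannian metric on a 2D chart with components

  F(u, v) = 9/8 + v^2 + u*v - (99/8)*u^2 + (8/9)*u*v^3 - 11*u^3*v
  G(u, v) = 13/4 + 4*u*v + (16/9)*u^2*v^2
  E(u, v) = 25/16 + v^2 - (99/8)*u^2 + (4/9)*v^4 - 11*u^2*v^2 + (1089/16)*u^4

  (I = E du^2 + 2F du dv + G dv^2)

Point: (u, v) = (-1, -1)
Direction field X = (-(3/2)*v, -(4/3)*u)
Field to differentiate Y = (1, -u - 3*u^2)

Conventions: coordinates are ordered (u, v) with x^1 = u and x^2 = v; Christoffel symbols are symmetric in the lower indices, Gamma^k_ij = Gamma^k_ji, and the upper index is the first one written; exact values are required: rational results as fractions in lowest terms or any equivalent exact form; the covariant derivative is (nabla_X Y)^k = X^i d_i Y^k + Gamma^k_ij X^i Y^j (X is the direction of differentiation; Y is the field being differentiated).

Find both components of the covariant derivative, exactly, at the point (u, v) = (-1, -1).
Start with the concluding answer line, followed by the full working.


Answer: (nabla_X Y)^u = -45059/12036, (nabla_X Y)^v = 6409/708

E = 1717/36, F = -697/36, G = 325/36 at the point
E_u = -451/2, E_v = 164/9, F_u = 2011/36, F_v = 16/3, G_u = -68/9, G_v = -68/9
EG - F^2 = 1003/18;  g^inv = (18/1003) * [[325/36, 697/36], [697/36, 1717/36]]
first-kind symbols [ij,l] = (1/2)(d_i g_jl + d_j g_il - d_l g_ij): [uu,u] = E_u/2 = -451/4, [uu,v] = F_u - E_v/2 = 187/4, [uv,u] = E_v/2 = 82/9, [uv,v] = G_u/2 = -34/9, [vv,u] = F_v - G_u/2 = 82/9, [vv,v] = G_v/2 = -34/9
Gamma^u_ij = (G*[ij,u] - F*[ij,v])/(EG - F^2), Gamma^v_ij = (E*[ij,v] - F*[ij,u])/(EG - F^2)
Gamma_uuu = -4059/2006, Gamma_uuv = 164/1003, Gamma_uvv = 164/1003, Gamma_vuu = 99/118, Gamma_vuv = -4/59, Gamma_vvv = -4/59
X = (3/2, 4/3), Y = (1, -2) at the point


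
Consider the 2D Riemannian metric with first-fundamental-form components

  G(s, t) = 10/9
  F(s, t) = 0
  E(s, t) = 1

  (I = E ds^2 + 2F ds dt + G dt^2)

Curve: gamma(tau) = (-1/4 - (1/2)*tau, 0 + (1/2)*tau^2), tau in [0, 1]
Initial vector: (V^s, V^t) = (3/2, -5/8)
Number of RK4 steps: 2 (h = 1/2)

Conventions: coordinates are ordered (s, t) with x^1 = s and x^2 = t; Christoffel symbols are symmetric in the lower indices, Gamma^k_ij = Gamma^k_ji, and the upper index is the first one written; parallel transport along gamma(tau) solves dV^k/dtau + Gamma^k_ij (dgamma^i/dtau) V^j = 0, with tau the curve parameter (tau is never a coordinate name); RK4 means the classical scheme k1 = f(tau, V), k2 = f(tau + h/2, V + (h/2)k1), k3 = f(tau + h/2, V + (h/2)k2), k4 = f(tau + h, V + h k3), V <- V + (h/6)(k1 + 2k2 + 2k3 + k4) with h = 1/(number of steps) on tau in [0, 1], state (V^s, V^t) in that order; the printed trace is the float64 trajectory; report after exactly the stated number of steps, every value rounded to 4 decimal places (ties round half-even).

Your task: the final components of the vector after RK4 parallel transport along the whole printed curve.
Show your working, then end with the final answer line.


gamma'(tau) = (-1/2, tau); f(tau, V)^k = -Gamma^k_ij(gamma(tau)) gamma'^i(tau) V^j; h = 1/2; intermediate values shown to 6 dp
curve data and Christoffel symbols at the stage parameters:
  tau = 0.000000: gamma = (-0.250000, 0.000000), gamma' = (-0.500000, 0.000000); Gamma_sss = 0.000000, Gamma_sst = 0.000000, Gamma_stt = 0.000000, Gamma_tss = 0.000000, Gamma_tst = 0.000000, Gamma_ttt = 0.000000
  tau = 0.250000: gamma = (-0.375000, 0.031250), gamma' = (-0.500000, 0.250000); Gamma_sss = 0.000000, Gamma_sst = 0.000000, Gamma_stt = 0.000000, Gamma_tss = 0.000000, Gamma_tst = 0.000000, Gamma_ttt = 0.000000
  tau = 0.500000: gamma = (-0.500000, 0.125000), gamma' = (-0.500000, 0.500000); Gamma_sss = 0.000000, Gamma_sst = 0.000000, Gamma_stt = 0.000000, Gamma_tss = 0.000000, Gamma_tst = 0.000000, Gamma_ttt = 0.000000
  tau = 0.750000: gamma = (-0.625000, 0.281250), gamma' = (-0.500000, 0.750000); Gamma_sss = 0.000000, Gamma_sst = 0.000000, Gamma_stt = 0.000000, Gamma_tss = 0.000000, Gamma_tst = 0.000000, Gamma_ttt = 0.000000
  tau = 1.000000: gamma = (-0.750000, 0.500000), gamma' = (-0.500000, 1.000000); Gamma_sss = 0.000000, Gamma_sst = 0.000000, Gamma_stt = 0.000000, Gamma_tss = 0.000000, Gamma_tst = 0.000000, Gamma_ttt = 0.000000
step 0: V^s = 1.5000, V^t = -0.6250
step 1: k1 = (0.000000, 0.000000), k2 = (0.000000, 0.000000), k3 = (0.000000, 0.000000), k4 = (0.000000, 0.000000); V <- V + (h/6)(k1 + 2k2 + 2k3 + k4): V^s = 1.5000, V^t = -0.6250
step 2: k1 = (0.000000, 0.000000), k2 = (0.000000, 0.000000), k3 = (0.000000, 0.000000), k4 = (0.000000, 0.000000); V <- V + (h/6)(k1 + 2k2 + 2k3 + k4): V^s = 1.5000, V^t = -0.6250

Answer: V^s = 1.5000, V^t = -0.6250


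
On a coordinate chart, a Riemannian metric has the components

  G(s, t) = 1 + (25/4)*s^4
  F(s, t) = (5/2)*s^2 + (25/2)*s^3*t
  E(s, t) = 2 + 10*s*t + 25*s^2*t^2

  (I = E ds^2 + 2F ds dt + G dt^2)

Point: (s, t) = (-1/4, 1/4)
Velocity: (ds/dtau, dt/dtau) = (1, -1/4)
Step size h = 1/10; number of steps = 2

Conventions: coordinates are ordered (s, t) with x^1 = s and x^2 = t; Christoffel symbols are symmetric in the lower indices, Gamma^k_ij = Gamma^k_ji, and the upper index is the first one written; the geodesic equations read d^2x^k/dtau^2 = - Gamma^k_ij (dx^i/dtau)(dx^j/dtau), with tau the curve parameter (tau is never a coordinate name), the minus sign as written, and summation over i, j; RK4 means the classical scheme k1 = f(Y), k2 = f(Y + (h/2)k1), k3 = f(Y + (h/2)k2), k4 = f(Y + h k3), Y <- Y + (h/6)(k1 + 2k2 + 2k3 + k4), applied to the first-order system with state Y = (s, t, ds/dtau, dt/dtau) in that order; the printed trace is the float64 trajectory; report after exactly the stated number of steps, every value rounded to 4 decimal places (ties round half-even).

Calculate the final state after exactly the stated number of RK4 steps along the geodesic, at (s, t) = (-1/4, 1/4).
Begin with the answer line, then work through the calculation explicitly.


Answer: s = -0.0645, t = 0.1981, ds/dtau = 0.8694, dt/dtau = -0.2628

f(Y) = (ds/dtau, dt/dtau, -Gamma^s_ij Y'^i Y'^j, -Gamma^t_ij Y'^i Y'^j) with the Gammas evaluated at the stage position; h = 0.100000; intermediate values shown to 6 dp
step 0: s = -0.2500, t = 0.2500, ds/dtau = 1.0000, dt/dtau = -0.2500
step 1:
  k1: at (s, t) = (-0.250000, 0.250000), (ds/dtau, dt/dtau) = (1.000000, -0.250000); Gamma_sss = 0.574038, Gamma_sst = -0.574038, Gamma_stt = 0.000000, Gamma_tss = 0.130463, Gamma_tst = -0.130463, Gamma_ttt = 0.000000; k1 = (1.000000, -0.250000, -0.861057, -0.195695)
  k2: at (s, t) = (-0.200000, 0.237500), (ds/dtau, dt/dtau) = (0.956947, -0.259785); Gamma_sss = 0.568974, Gamma_sst = -0.479136, Gamma_stt = 0.000000, Gamma_tss = 0.074620, Gamma_tst = -0.062838, Gamma_ttt = 0.000000; k2 = (0.956947, -0.259785, -0.759263, -0.099576)
  k3: at (s, t) = (-0.202153, 0.237011), (ds/dtau, dt/dtau) = (0.962037, -0.254979); Gamma_sss = 0.567230, Gamma_sst = -0.483805, Gamma_stt = 0.000000, Gamma_tss = 0.076207, Gamma_tst = -0.064999, Gamma_ttt = 0.000000; k3 = (0.962037, -0.254979, -0.762333, -0.102419)
  k4: at (s, t) = (-0.153796, 0.224502), (ds/dtau, dt/dtau) = (0.923767, -0.260242); Gamma_sss = 0.550183, Gamma_sst = -0.376906, Gamma_stt = 0.000000, Gamma_tss = 0.039323, Gamma_tst = -0.026938, Gamma_ttt = 0.000000; k4 = (0.923767, -0.260242, -0.650714, -0.046508)
  Y <- Y + (h/6)(k1 + 2k2 + 2k3 + k4): s = -0.1540, t = 0.2243, ds/dtau = 0.9241, dt/dtau = -0.2608
step 2:
  k1: at (s, t) = (-0.153971, 0.224337), (ds/dtau, dt/dtau) = (0.924084, -0.260770); Gamma_sss = 0.549765, Gamma_sst = -0.377325, Gamma_stt = 0.000000, Gamma_tss = 0.039385, Gamma_tst = -0.027032, Gamma_ttt = 0.000000; k1 = (0.924084, -0.260770, -0.651312, -0.046660)
  k2: at (s, t) = (-0.107767, 0.211299), (ds/dtau, dt/dtau) = (0.891518, -0.263103); Gamma_sss = 0.524164, Gamma_sst = -0.267335, Gamma_stt = 0.000000, Gamma_tss = 0.017174, Gamma_tst = -0.008759, Gamma_ttt = 0.000000; k2 = (0.891518, -0.263103, -0.542020, -0.017759)
  k3: at (s, t) = (-0.109395, 0.211182), (ds/dtau, dt/dtau) = (0.896983, -0.261658); Gamma_sss = 0.523740, Gamma_sst = -0.271304, Gamma_stt = 0.000000, Gamma_tss = 0.017716, Gamma_tst = -0.009177, Gamma_ttt = 0.000000; k3 = (0.896983, -0.261658, -0.548741, -0.018561)
  k4: at (s, t) = (-0.064273, 0.198171), (ds/dtau, dt/dtau) = (0.869210, -0.262626); Gamma_sss = 0.494330, Gamma_sst = -0.160326, Gamma_stt = 0.000000, Gamma_tss = 0.005452, Gamma_tst = -0.001768, Gamma_ttt = 0.000000; k4 = (0.869210, -0.262626, -0.446676, -0.004927)
  Y <- Y + (h/6)(k1 + 2k2 + 2k3 + k4): s = -0.0645, t = 0.1981, ds/dtau = 0.8694, dt/dtau = -0.2628


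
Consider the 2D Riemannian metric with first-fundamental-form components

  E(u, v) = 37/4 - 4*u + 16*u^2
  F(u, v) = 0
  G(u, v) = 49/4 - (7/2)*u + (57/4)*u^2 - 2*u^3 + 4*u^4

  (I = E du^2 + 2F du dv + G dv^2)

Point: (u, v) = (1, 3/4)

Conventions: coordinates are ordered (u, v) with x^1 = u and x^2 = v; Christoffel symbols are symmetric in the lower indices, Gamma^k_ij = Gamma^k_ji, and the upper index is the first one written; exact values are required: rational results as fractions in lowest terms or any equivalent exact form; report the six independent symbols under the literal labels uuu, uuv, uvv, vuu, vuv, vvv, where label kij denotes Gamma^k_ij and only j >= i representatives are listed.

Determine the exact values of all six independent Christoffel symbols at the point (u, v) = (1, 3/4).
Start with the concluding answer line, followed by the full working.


Answer: Gamma_uuu = 56/85, Gamma_uuv = 0, Gamma_uvv = -14/17, Gamma_vuu = 0, Gamma_vuv = 7/10, Gamma_vvv = 0

E = 85/4, F = 0, G = 25 at the point
E_u = 28, E_v = 0, F_u = 0, F_v = 0, G_u = 35, G_v = 0
EG - F^2 = 2125/4;  g^inv = (4/2125) * [[25, 0], [0, 85/4]]
first-kind symbols [ij,l] = (1/2)(d_i g_jl + d_j g_il - d_l g_ij): [uu,u] = E_u/2 = 14, [uu,v] = F_u - E_v/2 = 0, [uv,u] = E_v/2 = 0, [uv,v] = G_u/2 = 35/2, [vv,u] = F_v - G_u/2 = -35/2, [vv,v] = G_v/2 = 0
Gamma^u_ij = (G*[ij,u] - F*[ij,v])/(EG - F^2), Gamma^v_ij = (E*[ij,v] - F*[ij,u])/(EG - F^2)
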